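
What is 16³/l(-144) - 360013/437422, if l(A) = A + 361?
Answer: 1713557691/94920574 ≈ 18.053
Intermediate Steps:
l(A) = 361 + A
16³/l(-144) - 360013/437422 = 16³/(361 - 144) - 360013/437422 = 4096/217 - 360013*1/437422 = 4096*(1/217) - 360013/437422 = 4096/217 - 360013/437422 = 1713557691/94920574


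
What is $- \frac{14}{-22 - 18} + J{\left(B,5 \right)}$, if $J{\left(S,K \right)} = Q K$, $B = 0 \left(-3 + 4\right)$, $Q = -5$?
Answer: $- \frac{493}{20} \approx -24.65$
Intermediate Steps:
$B = 0$ ($B = 0 \cdot 1 = 0$)
$J{\left(S,K \right)} = - 5 K$
$- \frac{14}{-22 - 18} + J{\left(B,5 \right)} = - \frac{14}{-22 - 18} - 25 = - \frac{14}{-40} - 25 = \left(-14\right) \left(- \frac{1}{40}\right) - 25 = \frac{7}{20} - 25 = - \frac{493}{20}$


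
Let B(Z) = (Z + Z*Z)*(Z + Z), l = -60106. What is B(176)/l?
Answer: -5482752/30053 ≈ -182.44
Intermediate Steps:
B(Z) = 2*Z*(Z + Z²) (B(Z) = (Z + Z²)*(2*Z) = 2*Z*(Z + Z²))
B(176)/l = (2*176²*(1 + 176))/(-60106) = (2*30976*177)*(-1/60106) = 10965504*(-1/60106) = -5482752/30053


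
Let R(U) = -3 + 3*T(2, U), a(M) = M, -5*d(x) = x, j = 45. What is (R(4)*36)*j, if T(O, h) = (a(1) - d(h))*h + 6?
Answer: 59292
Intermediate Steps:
d(x) = -x/5
T(O, h) = 6 + h*(1 + h/5) (T(O, h) = (1 - (-1)*h/5)*h + 6 = (1 + h/5)*h + 6 = h*(1 + h/5) + 6 = 6 + h*(1 + h/5))
R(U) = 15 + 3*U + 3*U**2/5 (R(U) = -3 + 3*(6 + U + U**2/5) = -3 + (18 + 3*U + 3*U**2/5) = 15 + 3*U + 3*U**2/5)
(R(4)*36)*j = ((15 + 3*4 + (3/5)*4**2)*36)*45 = ((15 + 12 + (3/5)*16)*36)*45 = ((15 + 12 + 48/5)*36)*45 = ((183/5)*36)*45 = (6588/5)*45 = 59292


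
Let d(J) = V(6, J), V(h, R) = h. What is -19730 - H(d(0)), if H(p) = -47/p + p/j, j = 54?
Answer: -355001/18 ≈ -19722.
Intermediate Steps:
d(J) = 6
H(p) = -47/p + p/54
-19730 - H(d(0)) = -19730 - (-47/6 + (1/54)*6) = -19730 - (-47*⅙ + ⅑) = -19730 - (-47/6 + ⅑) = -19730 - 1*(-139/18) = -19730 + 139/18 = -355001/18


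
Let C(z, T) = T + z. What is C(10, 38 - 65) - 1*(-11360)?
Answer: 11343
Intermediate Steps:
C(10, 38 - 65) - 1*(-11360) = ((38 - 65) + 10) - 1*(-11360) = (-27 + 10) + 11360 = -17 + 11360 = 11343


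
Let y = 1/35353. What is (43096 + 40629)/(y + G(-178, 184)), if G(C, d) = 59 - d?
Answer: -2959929925/4419124 ≈ -669.80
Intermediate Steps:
y = 1/35353 ≈ 2.8286e-5
(43096 + 40629)/(y + G(-178, 184)) = (43096 + 40629)/(1/35353 + (59 - 1*184)) = 83725/(1/35353 + (59 - 184)) = 83725/(1/35353 - 125) = 83725/(-4419124/35353) = 83725*(-35353/4419124) = -2959929925/4419124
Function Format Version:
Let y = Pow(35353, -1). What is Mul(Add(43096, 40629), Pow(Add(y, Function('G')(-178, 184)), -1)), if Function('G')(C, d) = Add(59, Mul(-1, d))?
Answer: Rational(-2959929925, 4419124) ≈ -669.80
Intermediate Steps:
y = Rational(1, 35353) ≈ 2.8286e-5
Mul(Add(43096, 40629), Pow(Add(y, Function('G')(-178, 184)), -1)) = Mul(Add(43096, 40629), Pow(Add(Rational(1, 35353), Add(59, Mul(-1, 184))), -1)) = Mul(83725, Pow(Add(Rational(1, 35353), Add(59, -184)), -1)) = Mul(83725, Pow(Add(Rational(1, 35353), -125), -1)) = Mul(83725, Pow(Rational(-4419124, 35353), -1)) = Mul(83725, Rational(-35353, 4419124)) = Rational(-2959929925, 4419124)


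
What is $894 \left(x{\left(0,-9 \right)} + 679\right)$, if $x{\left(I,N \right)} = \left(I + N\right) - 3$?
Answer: $596298$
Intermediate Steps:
$x{\left(I,N \right)} = -3 + I + N$
$894 \left(x{\left(0,-9 \right)} + 679\right) = 894 \left(\left(-3 + 0 - 9\right) + 679\right) = 894 \left(-12 + 679\right) = 894 \cdot 667 = 596298$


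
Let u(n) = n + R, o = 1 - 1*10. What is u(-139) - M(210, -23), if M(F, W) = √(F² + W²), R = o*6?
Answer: -193 - √44629 ≈ -404.26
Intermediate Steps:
o = -9 (o = 1 - 10 = -9)
R = -54 (R = -9*6 = -54)
u(n) = -54 + n (u(n) = n - 54 = -54 + n)
u(-139) - M(210, -23) = (-54 - 139) - √(210² + (-23)²) = -193 - √(44100 + 529) = -193 - √44629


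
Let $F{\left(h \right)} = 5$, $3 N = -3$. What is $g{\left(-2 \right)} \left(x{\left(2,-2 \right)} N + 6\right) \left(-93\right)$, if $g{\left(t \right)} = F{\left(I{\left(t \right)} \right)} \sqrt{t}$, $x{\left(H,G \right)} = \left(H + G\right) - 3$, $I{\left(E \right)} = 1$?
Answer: $- 4185 i \sqrt{2} \approx - 5918.5 i$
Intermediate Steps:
$N = -1$ ($N = \frac{1}{3} \left(-3\right) = -1$)
$x{\left(H,G \right)} = -3 + G + H$ ($x{\left(H,G \right)} = \left(G + H\right) - 3 = -3 + G + H$)
$g{\left(t \right)} = 5 \sqrt{t}$
$g{\left(-2 \right)} \left(x{\left(2,-2 \right)} N + 6\right) \left(-93\right) = 5 \sqrt{-2} \left(\left(-3 - 2 + 2\right) \left(-1\right) + 6\right) \left(-93\right) = 5 i \sqrt{2} \left(\left(-3\right) \left(-1\right) + 6\right) \left(-93\right) = 5 i \sqrt{2} \left(3 + 6\right) \left(-93\right) = 5 i \sqrt{2} \cdot 9 \left(-93\right) = 45 i \sqrt{2} \left(-93\right) = - 4185 i \sqrt{2}$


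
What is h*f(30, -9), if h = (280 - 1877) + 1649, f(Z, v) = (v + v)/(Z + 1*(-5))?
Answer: -936/25 ≈ -37.440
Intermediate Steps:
f(Z, v) = 2*v/(-5 + Z) (f(Z, v) = (2*v)/(Z - 5) = (2*v)/(-5 + Z) = 2*v/(-5 + Z))
h = 52 (h = -1597 + 1649 = 52)
h*f(30, -9) = 52*(2*(-9)/(-5 + 30)) = 52*(2*(-9)/25) = 52*(2*(-9)*(1/25)) = 52*(-18/25) = -936/25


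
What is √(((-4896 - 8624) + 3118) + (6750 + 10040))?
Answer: 2*√1597 ≈ 79.925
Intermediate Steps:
√(((-4896 - 8624) + 3118) + (6750 + 10040)) = √((-13520 + 3118) + 16790) = √(-10402 + 16790) = √6388 = 2*√1597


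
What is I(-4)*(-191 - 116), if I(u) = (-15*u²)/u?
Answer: -18420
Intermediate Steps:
I(u) = -15*u
I(-4)*(-191 - 116) = (-15*(-4))*(-191 - 116) = 60*(-307) = -18420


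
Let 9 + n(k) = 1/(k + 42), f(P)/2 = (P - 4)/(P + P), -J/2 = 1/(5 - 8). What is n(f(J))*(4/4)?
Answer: -332/37 ≈ -8.9730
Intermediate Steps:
J = ⅔ (J = -2/(5 - 8) = -2/(-3) = -2*(-⅓) = ⅔ ≈ 0.66667)
f(P) = (-4 + P)/P (f(P) = 2*((P - 4)/(P + P)) = 2*((-4 + P)/((2*P))) = 2*((-4 + P)*(1/(2*P))) = 2*((-4 + P)/(2*P)) = (-4 + P)/P)
n(k) = -9 + 1/(42 + k) (n(k) = -9 + 1/(k + 42) = -9 + 1/(42 + k))
n(f(J))*(4/4) = ((-377 - 9*(-4 + ⅔)/⅔)/(42 + (-4 + ⅔)/(⅔)))*(4/4) = ((-377 - 27*(-10)/(2*3))/(42 + (3/2)*(-10/3)))*(4*(¼)) = ((-377 - 9*(-5))/(42 - 5))*1 = ((-377 + 45)/37)*1 = ((1/37)*(-332))*1 = -332/37*1 = -332/37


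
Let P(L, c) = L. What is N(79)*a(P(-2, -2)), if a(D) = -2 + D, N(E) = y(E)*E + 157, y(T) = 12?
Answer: -4420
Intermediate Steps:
N(E) = 157 + 12*E (N(E) = 12*E + 157 = 157 + 12*E)
N(79)*a(P(-2, -2)) = (157 + 12*79)*(-2 - 2) = (157 + 948)*(-4) = 1105*(-4) = -4420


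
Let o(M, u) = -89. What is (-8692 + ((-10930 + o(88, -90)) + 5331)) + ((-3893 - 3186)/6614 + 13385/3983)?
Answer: -378760088827/26343562 ≈ -14378.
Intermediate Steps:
(-8692 + ((-10930 + o(88, -90)) + 5331)) + ((-3893 - 3186)/6614 + 13385/3983) = (-8692 + ((-10930 - 89) + 5331)) + ((-3893 - 3186)/6614 + 13385/3983) = (-8692 + (-11019 + 5331)) + (-7079*1/6614 + 13385*(1/3983)) = (-8692 - 5688) + (-7079/6614 + 13385/3983) = -14380 + 60332733/26343562 = -378760088827/26343562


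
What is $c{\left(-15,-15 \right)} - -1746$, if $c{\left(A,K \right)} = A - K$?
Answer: $1746$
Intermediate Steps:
$c{\left(-15,-15 \right)} - -1746 = \left(-15 - -15\right) - -1746 = \left(-15 + 15\right) + 1746 = 0 + 1746 = 1746$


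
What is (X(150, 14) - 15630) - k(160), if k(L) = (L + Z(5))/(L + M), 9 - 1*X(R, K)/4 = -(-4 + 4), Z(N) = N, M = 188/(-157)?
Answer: -388815513/24932 ≈ -15595.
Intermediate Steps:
M = -188/157 (M = 188*(-1/157) = -188/157 ≈ -1.1975)
X(R, K) = 36 (X(R, K) = 36 - (-4)*(-4 + 4) = 36 - (-4)*0 = 36 - 4*0 = 36 + 0 = 36)
k(L) = (5 + L)/(-188/157 + L) (k(L) = (L + 5)/(L - 188/157) = (5 + L)/(-188/157 + L))
(X(150, 14) - 15630) - k(160) = (36 - 15630) - 157*(5 + 160)/(-188 + 157*160) = -15594 - 157*165/(-188 + 25120) = -15594 - 157*165/24932 = -15594 - 1*25905/24932 = -15594 - 25905/24932 = -388815513/24932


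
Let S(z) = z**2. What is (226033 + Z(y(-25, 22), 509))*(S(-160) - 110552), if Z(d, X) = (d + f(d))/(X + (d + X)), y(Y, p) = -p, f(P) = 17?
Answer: -4781286792394/249 ≈ -1.9202e+10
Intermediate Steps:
Z(d, X) = (17 + d)/(d + 2*X) (Z(d, X) = (d + 17)/(X + (d + X)) = (17 + d)/(X + (X + d)) = (17 + d)/(d + 2*X))
(226033 + Z(y(-25, 22), 509))*(S(-160) - 110552) = (226033 + (17 - 1*22)/(-1*22 + 2*509))*((-160)**2 - 110552) = (226033 + (17 - 22)/(-22 + 1018))*(25600 - 110552) = (226033 - 5/996)*(-84952) = (225128863/996)*(-84952) = -4781286792394/249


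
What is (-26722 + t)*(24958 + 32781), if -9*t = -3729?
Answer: -4556935097/3 ≈ -1.5190e+9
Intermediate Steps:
t = 1243/3 (t = -⅑*(-3729) = 1243/3 ≈ 414.33)
(-26722 + t)*(24958 + 32781) = (-26722 + 1243/3)*(24958 + 32781) = -78923/3*57739 = -4556935097/3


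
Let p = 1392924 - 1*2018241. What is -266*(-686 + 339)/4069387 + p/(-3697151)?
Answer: 412273043183/2149305459491 ≈ 0.19182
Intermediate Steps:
p = -625317 (p = 1392924 - 2018241 = -625317)
-266*(-686 + 339)/4069387 + p/(-3697151) = -266*(-686 + 339)/4069387 - 625317/(-3697151) = -266*(-347)*(1/4069387) - 625317*(-1/3697151) = 92302*(1/4069387) + 625317/3697151 = 13186/581341 + 625317/3697151 = 412273043183/2149305459491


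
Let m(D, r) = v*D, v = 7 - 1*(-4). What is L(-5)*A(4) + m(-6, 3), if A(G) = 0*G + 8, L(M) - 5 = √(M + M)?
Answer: -26 + 8*I*√10 ≈ -26.0 + 25.298*I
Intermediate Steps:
v = 11 (v = 7 + 4 = 11)
m(D, r) = 11*D
L(M) = 5 + √2*√M (L(M) = 5 + √(M + M) = 5 + √(2*M) = 5 + √2*√M)
A(G) = 8 (A(G) = 0 + 8 = 8)
L(-5)*A(4) + m(-6, 3) = (5 + √2*√(-5))*8 + 11*(-6) = (5 + √2*(I*√5))*8 - 66 = (5 + I*√10)*8 - 66 = (40 + 8*I*√10) - 66 = -26 + 8*I*√10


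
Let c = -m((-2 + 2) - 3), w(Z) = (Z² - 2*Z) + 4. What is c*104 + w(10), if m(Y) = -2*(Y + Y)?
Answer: -1164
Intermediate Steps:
w(Z) = 4 + Z² - 2*Z
m(Y) = -4*Y
c = -12 (c = -(-4)*((-2 + 2) - 3) = -(-4)*(0 - 3) = -(-4)*(-3) = -1*12 = -12)
c*104 + w(10) = -12*104 + (4 + 10² - 2*10) = -1248 + (4 + 100 - 20) = -1248 + 84 = -1164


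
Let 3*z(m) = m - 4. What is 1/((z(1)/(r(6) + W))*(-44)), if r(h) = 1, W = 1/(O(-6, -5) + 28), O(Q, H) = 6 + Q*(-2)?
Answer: 47/2024 ≈ 0.023221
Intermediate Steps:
O(Q, H) = 6 - 2*Q
W = 1/46 (W = 1/((6 - 2*(-6)) + 28) = 1/((6 + 12) + 28) = 1/(18 + 28) = 1/46 ≈ 0.021739)
z(m) = -4/3 + m/3 (z(m) = (m - 4)/3 = (-4 + m)/3 = -4/3 + m/3)
1/((z(1)/(r(6) + W))*(-44)) = 1/(((-4/3 + (1/3)*1)/(1 + 1/46))*(-44)) = 1/(((-4/3 + 1/3)/(47/46))*(-44)) = 1/(((46/47)*(-1))*(-44)) = 1/(-46/47*(-44)) = 1/(2024/47) = 47/2024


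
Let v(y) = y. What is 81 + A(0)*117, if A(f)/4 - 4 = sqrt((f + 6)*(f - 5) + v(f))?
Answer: 1953 + 468*I*sqrt(30) ≈ 1953.0 + 2563.3*I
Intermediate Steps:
A(f) = 16 + 4*sqrt(f + (-5 + f)*(6 + f)) (A(f) = 16 + 4*sqrt((f + 6)*(f - 5) + f) = 16 + 4*sqrt((6 + f)*(-5 + f) + f) = 16 + 4*sqrt((-5 + f)*(6 + f) + f) = 16 + 4*sqrt(f + (-5 + f)*(6 + f)))
81 + A(0)*117 = 81 + (16 + 4*sqrt(-30 + 0**2 + 2*0))*117 = 81 + (16 + 4*sqrt(-30 + 0 + 0))*117 = 81 + (16 + 4*sqrt(-30))*117 = 81 + (16 + 4*(I*sqrt(30)))*117 = 81 + (16 + 4*I*sqrt(30))*117 = 81 + (1872 + 468*I*sqrt(30)) = 1953 + 468*I*sqrt(30)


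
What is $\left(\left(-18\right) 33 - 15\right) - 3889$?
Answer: $-4498$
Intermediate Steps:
$\left(\left(-18\right) 33 - 15\right) - 3889 = \left(-594 - 15\right) - 3889 = -609 - 3889 = -4498$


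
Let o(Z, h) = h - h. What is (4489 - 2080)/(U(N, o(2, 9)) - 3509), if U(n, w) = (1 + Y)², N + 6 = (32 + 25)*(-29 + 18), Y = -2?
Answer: -2409/3508 ≈ -0.68672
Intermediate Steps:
o(Z, h) = 0
N = -633 (N = -6 + (32 + 25)*(-29 + 18) = -6 + 57*(-11) = -6 - 627 = -633)
U(n, w) = 1 (U(n, w) = (1 - 2)² = (-1)² = 1)
(4489 - 2080)/(U(N, o(2, 9)) - 3509) = (4489 - 2080)/(1 - 3509) = 2409/(-3508) = 2409*(-1/3508) = -2409/3508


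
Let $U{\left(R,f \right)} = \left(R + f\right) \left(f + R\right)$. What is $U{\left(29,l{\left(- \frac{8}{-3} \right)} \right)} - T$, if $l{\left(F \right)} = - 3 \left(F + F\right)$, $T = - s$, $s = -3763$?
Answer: $-3594$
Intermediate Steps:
$T = 3763$ ($T = \left(-1\right) \left(-3763\right) = 3763$)
$l{\left(F \right)} = - 6 F$ ($l{\left(F \right)} = - 3 \cdot 2 F = - 6 F$)
$U{\left(R,f \right)} = \left(R + f\right)^{2}$ ($U{\left(R,f \right)} = \left(R + f\right) \left(R + f\right) = \left(R + f\right)^{2}$)
$U{\left(29,l{\left(- \frac{8}{-3} \right)} \right)} - T = \left(29 - 6 \left(- \frac{8}{-3}\right)\right)^{2} - 3763 = \left(29 - 6 \left(\left(-8\right) \left(- \frac{1}{3}\right)\right)\right)^{2} - 3763 = \left(29 - 16\right)^{2} - 3763 = 13^{2} - 3763 = 169 - 3763 = -3594$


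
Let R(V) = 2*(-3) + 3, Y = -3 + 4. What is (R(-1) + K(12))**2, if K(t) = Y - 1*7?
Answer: 81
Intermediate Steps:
Y = 1
R(V) = -3 (R(V) = -6 + 3 = -3)
K(t) = -6 (K(t) = 1 - 1*7 = 1 - 7 = -6)
(R(-1) + K(12))**2 = (-3 - 6)**2 = (-9)**2 = 81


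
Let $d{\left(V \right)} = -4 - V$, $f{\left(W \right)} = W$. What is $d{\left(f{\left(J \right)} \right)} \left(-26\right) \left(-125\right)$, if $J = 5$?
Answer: $-29250$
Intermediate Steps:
$d{\left(f{\left(J \right)} \right)} \left(-26\right) \left(-125\right) = \left(-4 - 5\right) \left(-26\right) \left(-125\right) = \left(-9\right) \left(-26\right) \left(-125\right) = 234 \left(-125\right) = -29250$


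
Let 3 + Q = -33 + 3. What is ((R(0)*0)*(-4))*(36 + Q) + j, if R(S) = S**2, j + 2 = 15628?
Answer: 15626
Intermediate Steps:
j = 15626 (j = -2 + 15628 = 15626)
Q = -33 (Q = -3 + (-33 + 3) = -3 - 30 = -33)
((R(0)*0)*(-4))*(36 + Q) + j = ((0**2*0)*(-4))*(36 - 33) + 15626 = ((0*0)*(-4))*3 + 15626 = (0*(-4))*3 + 15626 = 0*3 + 15626 = 0 + 15626 = 15626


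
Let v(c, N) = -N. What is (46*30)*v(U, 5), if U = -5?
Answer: -6900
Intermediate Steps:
(46*30)*v(U, 5) = (46*30)*(-1*5) = 1380*(-5) = -6900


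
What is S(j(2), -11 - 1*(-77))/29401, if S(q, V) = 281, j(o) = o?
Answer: 281/29401 ≈ 0.0095575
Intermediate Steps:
S(j(2), -11 - 1*(-77))/29401 = 281/29401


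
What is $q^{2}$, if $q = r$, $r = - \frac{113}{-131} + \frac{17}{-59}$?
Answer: $\frac{19713600}{59737441} \approx 0.33$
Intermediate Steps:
$r = \frac{4440}{7729}$ ($r = \left(-113\right) \left(- \frac{1}{131}\right) + 17 \left(- \frac{1}{59}\right) = \frac{113}{131} - \frac{17}{59} = \frac{4440}{7729} \approx 0.57446$)
$q = \frac{4440}{7729} \approx 0.57446$
$q^{2} = \left(\frac{4440}{7729}\right)^{2} = \frac{19713600}{59737441}$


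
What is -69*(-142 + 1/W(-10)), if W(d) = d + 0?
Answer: 98049/10 ≈ 9804.9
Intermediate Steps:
W(d) = d
-69*(-142 + 1/W(-10)) = -69*(-142 + 1/(-10)) = -69*(-142 - ⅒) = -69*(-1421/10) = 98049/10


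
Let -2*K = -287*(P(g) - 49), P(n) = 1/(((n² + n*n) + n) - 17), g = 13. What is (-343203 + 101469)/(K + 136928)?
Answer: -161478312/86771149 ≈ -1.8610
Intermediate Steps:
P(n) = 1/(-17 + n + 2*n²) (P(n) = 1/(((n² + n²) + n) - 17) = 1/((2*n² + n) - 17) = 1/((n + 2*n²) - 17) = 1/(-17 + n + 2*n²))
K = -4696755/668 (K = -(-287)*(1/(-17 + 13 + 2*13²) - 49)/2 = -(-287)*(1/(-17 + 13 + 2*169) - 49)/2 = -(-287)*(1/(-17 + 13 + 338) - 49)/2 = -(-287)*(1/334 - 49)/2 = -(-287)*(-16365)/(2*334) = -½*4696755/334 = -4696755/668 ≈ -7031.1)
(-343203 + 101469)/(K + 136928) = (-343203 + 101469)/(-4696755/668 + 136928) = -241734/86771149/668 = -241734*668/86771149 = -161478312/86771149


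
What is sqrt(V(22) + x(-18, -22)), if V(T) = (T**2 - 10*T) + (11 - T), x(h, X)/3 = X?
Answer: sqrt(187) ≈ 13.675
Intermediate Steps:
x(h, X) = 3*X
V(T) = 11 + T**2 - 11*T
sqrt(V(22) + x(-18, -22)) = sqrt((11 + 22**2 - 11*22) + 3*(-22)) = sqrt((11 + 484 - 242) - 66) = sqrt(253 - 66) = sqrt(187)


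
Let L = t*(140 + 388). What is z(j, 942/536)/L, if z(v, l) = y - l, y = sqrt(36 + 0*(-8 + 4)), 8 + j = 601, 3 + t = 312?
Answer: 379/14574912 ≈ 2.6004e-5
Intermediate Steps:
t = 309 (t = -3 + 312 = 309)
j = 593 (j = -8 + 601 = 593)
y = 6 (y = sqrt(36 + 0*(-4)) = sqrt(36 + 0) = sqrt(36) = 6)
L = 163152 (L = 309*(140 + 388) = 309*528 = 163152)
z(v, l) = 6 - l
z(j, 942/536)/L = (6 - 942/536)/163152 = (6 - 942/536)*(1/163152) = (6 - 1*471/268)*(1/163152) = (6 - 471/268)*(1/163152) = (1137/268)*(1/163152) = 379/14574912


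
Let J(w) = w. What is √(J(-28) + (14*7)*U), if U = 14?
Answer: 8*√21 ≈ 36.661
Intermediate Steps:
√(J(-28) + (14*7)*U) = √(-28 + (14*7)*14) = √(-28 + 98*14) = √(-28 + 1372) = √1344 = 8*√21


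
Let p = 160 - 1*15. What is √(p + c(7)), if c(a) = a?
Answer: 2*√38 ≈ 12.329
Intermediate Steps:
p = 145 (p = 160 - 15 = 145)
√(p + c(7)) = √(145 + 7) = √152 = 2*√38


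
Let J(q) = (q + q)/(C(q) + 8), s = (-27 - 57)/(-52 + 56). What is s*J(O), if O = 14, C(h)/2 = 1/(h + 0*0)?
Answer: -1372/19 ≈ -72.211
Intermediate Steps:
C(h) = 2/h (C(h) = 2/(h + 0*0) = 2/(h + 0) = 2/h)
s = -21 (s = -84/4 = -84*¼ = -21)
J(q) = 2*q/(8 + 2/q) (J(q) = (q + q)/(2/q + 8) = (2*q)/(8 + 2/q) = 2*q/(8 + 2/q))
s*J(O) = -21*14²/(1 + 4*14) = -4116/(1 + 56) = -4116/57 = -21*196/57 = -1372/19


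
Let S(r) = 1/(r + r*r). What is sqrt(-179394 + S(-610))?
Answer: I*sqrt(24757236696647910)/371490 ≈ 423.55*I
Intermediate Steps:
S(r) = 1/(r + r**2)
sqrt(-179394 + S(-610)) = sqrt(-179394 + 1/((-610)*(1 - 610))) = sqrt(-179394 - 1/610/(-609)) = sqrt(-179394 - 1/610*(-1/609)) = sqrt(-179394 + 1/371490) = sqrt(-66643077059/371490) = I*sqrt(24757236696647910)/371490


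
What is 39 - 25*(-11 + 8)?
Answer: 114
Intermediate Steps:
39 - 25*(-11 + 8) = 39 - 25*(-3) = 39 + 75 = 114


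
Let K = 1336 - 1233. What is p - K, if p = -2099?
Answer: -2202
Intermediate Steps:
K = 103
p - K = -2099 - 1*103 = -2099 - 103 = -2202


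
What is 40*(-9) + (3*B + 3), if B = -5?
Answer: -372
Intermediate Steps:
40*(-9) + (3*B + 3) = 40*(-9) + (3*(-5) + 3) = -360 + (-15 + 3) = -360 - 12 = -372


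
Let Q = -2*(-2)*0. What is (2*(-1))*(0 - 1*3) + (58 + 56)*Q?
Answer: 6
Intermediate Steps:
Q = 0 (Q = 4*0 = 0)
(2*(-1))*(0 - 1*3) + (58 + 56)*Q = (2*(-1))*(0 - 1*3) + (58 + 56)*0 = -2*(0 - 3) + 114*0 = -2*(-3) + 0 = 6 + 0 = 6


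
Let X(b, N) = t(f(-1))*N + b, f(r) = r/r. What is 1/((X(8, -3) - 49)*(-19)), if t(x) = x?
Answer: 1/836 ≈ 0.0011962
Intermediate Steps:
f(r) = 1
X(b, N) = N + b (X(b, N) = 1*N + b = N + b)
1/((X(8, -3) - 49)*(-19)) = 1/(((-3 + 8) - 49)*(-19)) = 1/((5 - 49)*(-19)) = 1/(-44*(-19)) = 1/836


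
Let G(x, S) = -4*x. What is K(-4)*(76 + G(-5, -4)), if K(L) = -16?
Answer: -1536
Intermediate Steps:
K(-4)*(76 + G(-5, -4)) = -16*(76 - 4*(-5)) = -16*(76 + 20) = -16*96 = -1536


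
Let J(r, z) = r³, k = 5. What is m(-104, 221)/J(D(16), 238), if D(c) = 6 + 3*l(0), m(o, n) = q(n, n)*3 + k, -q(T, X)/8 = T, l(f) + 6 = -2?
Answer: 5299/5832 ≈ 0.90861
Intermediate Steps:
l(f) = -8 (l(f) = -6 - 2 = -8)
q(T, X) = -8*T
m(o, n) = 5 - 24*n (m(o, n) = -8*n*3 + 5 = -24*n + 5 = 5 - 24*n)
D(c) = -18 (D(c) = 6 + 3*(-8) = 6 - 24 = -18)
m(-104, 221)/J(D(16), 238) = (5 - 24*221)/((-18)³) = (5 - 5304)/(-5832) = -5299*(-1/5832) = 5299/5832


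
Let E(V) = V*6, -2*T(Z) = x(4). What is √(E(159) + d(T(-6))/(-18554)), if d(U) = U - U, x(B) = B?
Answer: 3*√106 ≈ 30.887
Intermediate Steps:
T(Z) = -2 (T(Z) = -½*4 = -2)
d(U) = 0
E(V) = 6*V
√(E(159) + d(T(-6))/(-18554)) = √(6*159 + 0/(-18554)) = √(954 + 0*(-1/18554)) = √(954 + 0) = √954 = 3*√106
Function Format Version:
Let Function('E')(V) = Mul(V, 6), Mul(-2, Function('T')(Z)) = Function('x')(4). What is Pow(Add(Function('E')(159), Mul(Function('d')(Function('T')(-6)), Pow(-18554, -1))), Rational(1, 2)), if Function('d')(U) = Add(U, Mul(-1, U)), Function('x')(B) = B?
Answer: Mul(3, Pow(106, Rational(1, 2))) ≈ 30.887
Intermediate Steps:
Function('T')(Z) = -2 (Function('T')(Z) = Mul(Rational(-1, 2), 4) = -2)
Function('d')(U) = 0
Function('E')(V) = Mul(6, V)
Pow(Add(Function('E')(159), Mul(Function('d')(Function('T')(-6)), Pow(-18554, -1))), Rational(1, 2)) = Pow(Add(Mul(6, 159), Mul(0, Pow(-18554, -1))), Rational(1, 2)) = Pow(Add(954, Mul(0, Rational(-1, 18554))), Rational(1, 2)) = Pow(Add(954, 0), Rational(1, 2)) = Pow(954, Rational(1, 2)) = Mul(3, Pow(106, Rational(1, 2)))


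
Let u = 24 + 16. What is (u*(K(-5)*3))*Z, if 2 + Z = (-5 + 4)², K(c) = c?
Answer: 600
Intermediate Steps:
Z = -1 (Z = -2 + (-5 + 4)² = -2 + (-1)² = -2 + 1 = -1)
u = 40
(u*(K(-5)*3))*Z = (40*(-5*3))*(-1) = (40*(-15))*(-1) = -600*(-1) = 600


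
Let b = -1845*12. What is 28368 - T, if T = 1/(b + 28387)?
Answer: 177214895/6247 ≈ 28368.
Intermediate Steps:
b = -22140
T = 1/6247 (T = 1/(-22140 + 28387) = 1/6247 ≈ 0.00016008)
28368 - T = 28368 - 1*1/6247 = 28368 - 1/6247 = 177214895/6247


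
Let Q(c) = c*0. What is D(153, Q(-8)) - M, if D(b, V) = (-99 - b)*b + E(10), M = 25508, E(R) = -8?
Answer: -64072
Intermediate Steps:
Q(c) = 0
D(b, V) = -8 + b*(-99 - b) (D(b, V) = (-99 - b)*b - 8 = b*(-99 - b) - 8 = -8 + b*(-99 - b))
D(153, Q(-8)) - M = (-8 - 1*153² - 99*153) - 1*25508 = (-8 - 1*23409 - 15147) - 25508 = (-8 - 23409 - 15147) - 25508 = -38564 - 25508 = -64072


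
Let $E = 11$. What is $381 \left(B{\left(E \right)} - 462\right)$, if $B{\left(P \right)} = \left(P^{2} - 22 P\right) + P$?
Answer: $-217932$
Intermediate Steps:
$B{\left(P \right)} = P^{2} - 21 P$
$381 \left(B{\left(E \right)} - 462\right) = 381 \left(11 \left(-21 + 11\right) - 462\right) = 381 \left(11 \left(-10\right) - 462\right) = 381 \left(-110 - 462\right) = 381 \left(-572\right) = -217932$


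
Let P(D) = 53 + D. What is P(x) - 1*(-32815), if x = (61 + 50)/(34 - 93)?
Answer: 1939101/59 ≈ 32866.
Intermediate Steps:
x = -111/59 (x = 111/(-59) = 111*(-1/59) = -111/59 ≈ -1.8814)
P(x) - 1*(-32815) = (53 - 111/59) - 1*(-32815) = 3016/59 + 32815 = 1939101/59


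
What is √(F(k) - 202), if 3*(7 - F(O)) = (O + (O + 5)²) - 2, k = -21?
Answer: I*√2454/3 ≈ 16.513*I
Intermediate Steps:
F(O) = 23/3 - O/3 - (5 + O)²/3 (F(O) = 7 - ((O + (O + 5)²) - 2)/3 = 7 - ((O + (5 + O)²) - 2)/3 = 7 - (-2 + O + (5 + O)²)/3 = 7 + (⅔ - O/3 - (5 + O)²/3) = 23/3 - O/3 - (5 + O)²/3)
√(F(k) - 202) = √((23/3 - ⅓*(-21) - (5 - 21)²/3) - 202) = √((23/3 + 7 - ⅓*(-16)²) - 202) = √((23/3 + 7 - ⅓*256) - 202) = √((23/3 + 7 - 256/3) - 202) = √(-212/3 - 202) = √(-818/3) = I*√2454/3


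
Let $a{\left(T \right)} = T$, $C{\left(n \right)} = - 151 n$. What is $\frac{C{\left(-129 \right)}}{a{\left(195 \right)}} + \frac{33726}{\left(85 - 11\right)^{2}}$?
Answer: $\frac{18873929}{177970} \approx 106.05$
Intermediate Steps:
$\frac{C{\left(-129 \right)}}{a{\left(195 \right)}} + \frac{33726}{\left(85 - 11\right)^{2}} = \frac{\left(-151\right) \left(-129\right)}{195} + \frac{33726}{\left(85 - 11\right)^{2}} = 19479 \cdot \frac{1}{195} + \frac{33726}{74^{2}} = \frac{6493}{65} + \frac{33726}{5476} = \frac{6493}{65} + 33726 \cdot \frac{1}{5476} = \frac{6493}{65} + \frac{16863}{2738} = \frac{18873929}{177970}$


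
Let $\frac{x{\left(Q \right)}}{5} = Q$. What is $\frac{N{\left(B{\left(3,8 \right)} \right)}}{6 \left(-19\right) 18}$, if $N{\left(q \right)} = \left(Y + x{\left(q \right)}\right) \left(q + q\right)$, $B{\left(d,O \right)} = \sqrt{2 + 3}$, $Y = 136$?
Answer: $- \frac{25}{1026} - \frac{68 \sqrt{5}}{513} \approx -0.32077$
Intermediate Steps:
$x{\left(Q \right)} = 5 Q$
$B{\left(d,O \right)} = \sqrt{5}$
$N{\left(q \right)} = 2 q \left(136 + 5 q\right)$ ($N{\left(q \right)} = \left(136 + 5 q\right) \left(q + q\right) = \left(136 + 5 q\right) 2 q = 2 q \left(136 + 5 q\right)$)
$\frac{N{\left(B{\left(3,8 \right)} \right)}}{6 \left(-19\right) 18} = \frac{2 \sqrt{5} \left(136 + 5 \sqrt{5}\right)}{6 \left(-19\right) 18} = \frac{2 \sqrt{5} \left(136 + 5 \sqrt{5}\right)}{\left(-114\right) 18} = \frac{2 \sqrt{5} \left(136 + 5 \sqrt{5}\right)}{-2052} = 2 \sqrt{5} \left(136 + 5 \sqrt{5}\right) \left(- \frac{1}{2052}\right) = - \frac{\sqrt{5} \left(136 + 5 \sqrt{5}\right)}{1026}$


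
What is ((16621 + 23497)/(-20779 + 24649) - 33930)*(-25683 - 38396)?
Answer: 4205792548789/1935 ≈ 2.1735e+9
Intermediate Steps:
((16621 + 23497)/(-20779 + 24649) - 33930)*(-25683 - 38396) = (40118/3870 - 33930)*(-64079) = (40118*(1/3870) - 33930)*(-64079) = (20059/1935 - 33930)*(-64079) = -65634491/1935*(-64079) = 4205792548789/1935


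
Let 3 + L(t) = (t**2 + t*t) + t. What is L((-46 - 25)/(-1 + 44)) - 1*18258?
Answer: -33757560/1849 ≈ -18257.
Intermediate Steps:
L(t) = -3 + t + 2*t**2 (L(t) = -3 + ((t**2 + t*t) + t) = -3 + ((t**2 + t**2) + t) = -3 + (2*t**2 + t) = -3 + (t + 2*t**2) = -3 + t + 2*t**2)
L((-46 - 25)/(-1 + 44)) - 1*18258 = (-3 + (-46 - 25)/(-1 + 44) + 2*((-46 - 25)/(-1 + 44))**2) - 1*18258 = (-3 - 71/43 + 2*(-71/43)**2) - 18258 = (-3 - 71/43 + 2*(5041/1849)) - 18258 = (-3 - 71/43 + 10082/1849) - 18258 = 1482/1849 - 18258 = -33757560/1849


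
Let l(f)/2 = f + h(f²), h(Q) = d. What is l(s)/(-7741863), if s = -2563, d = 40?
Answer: 1682/2580621 ≈ 0.00065178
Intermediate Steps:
h(Q) = 40
l(f) = 80 + 2*f (l(f) = 2*(f + 40) = 2*(40 + f) = 80 + 2*f)
l(s)/(-7741863) = (80 + 2*(-2563))/(-7741863) = (80 - 5126)*(-1/7741863) = -5046*(-1/7741863) = 1682/2580621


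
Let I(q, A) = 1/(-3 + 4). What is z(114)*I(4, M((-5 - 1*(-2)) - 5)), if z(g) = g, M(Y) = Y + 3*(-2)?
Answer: 114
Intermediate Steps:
M(Y) = -6 + Y (M(Y) = Y - 6 = -6 + Y)
I(q, A) = 1 (I(q, A) = 1/1 = 1)
z(114)*I(4, M((-5 - 1*(-2)) - 5)) = 114*1 = 114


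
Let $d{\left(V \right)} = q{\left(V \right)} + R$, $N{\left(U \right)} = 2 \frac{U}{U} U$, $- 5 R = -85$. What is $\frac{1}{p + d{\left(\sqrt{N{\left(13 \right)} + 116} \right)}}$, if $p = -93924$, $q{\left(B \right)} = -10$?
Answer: $- \frac{1}{93917} \approx -1.0648 \cdot 10^{-5}$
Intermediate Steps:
$R = 17$ ($R = \left(- \frac{1}{5}\right) \left(-85\right) = 17$)
$N{\left(U \right)} = 2 U$ ($N{\left(U \right)} = 2 \cdot 1 U = 2 U$)
$d{\left(V \right)} = 7$ ($d{\left(V \right)} = -10 + 17 = 7$)
$\frac{1}{p + d{\left(\sqrt{N{\left(13 \right)} + 116} \right)}} = \frac{1}{-93924 + 7} = \frac{1}{-93917} = - \frac{1}{93917}$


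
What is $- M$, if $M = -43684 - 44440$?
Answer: $88124$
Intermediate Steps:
$M = -88124$ ($M = -43684 - 44440 = -88124$)
$- M = \left(-1\right) \left(-88124\right) = 88124$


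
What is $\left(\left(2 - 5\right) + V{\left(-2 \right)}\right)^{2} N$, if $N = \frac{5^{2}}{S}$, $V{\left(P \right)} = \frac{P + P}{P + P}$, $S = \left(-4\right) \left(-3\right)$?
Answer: $\frac{25}{3} \approx 8.3333$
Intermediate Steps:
$S = 12$
$V{\left(P \right)} = 1$ ($V{\left(P \right)} = \frac{2 P}{2 P} = 2 P \frac{1}{2 P} = 1$)
$N = \frac{25}{12}$ ($N = \frac{5^{2}}{12} = 25 \cdot \frac{1}{12} = \frac{25}{12} \approx 2.0833$)
$\left(\left(2 - 5\right) + V{\left(-2 \right)}\right)^{2} N = \left(\left(2 - 5\right) + 1\right)^{2} \cdot \frac{25}{12} = \left(-3 + 1\right)^{2} \cdot \frac{25}{12} = \left(-2\right)^{2} \cdot \frac{25}{12} = 4 \cdot \frac{25}{12} = \frac{25}{3}$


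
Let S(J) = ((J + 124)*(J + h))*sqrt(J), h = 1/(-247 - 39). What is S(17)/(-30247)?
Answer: -685401*sqrt(17)/8650642 ≈ -0.32668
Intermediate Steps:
h = -1/286 (h = 1/(-286) = -1/286 ≈ -0.0034965)
S(J) = sqrt(J)*(124 + J)*(-1/286 + J) (S(J) = ((J + 124)*(J - 1/286))*sqrt(J) = ((124 + J)*(-1/286 + J))*sqrt(J) = sqrt(J)*(124 + J)*(-1/286 + J))
S(17)/(-30247) = (sqrt(17)*(-124 + 286*17**2 + 35463*17)/286)/(-30247) = (sqrt(17)*(-124 + 286*289 + 602871)/286)*(-1/30247) = (sqrt(17)*(-124 + 82654 + 602871)/286)*(-1/30247) = ((1/286)*sqrt(17)*685401)*(-1/30247) = (685401*sqrt(17)/286)*(-1/30247) = -685401*sqrt(17)/8650642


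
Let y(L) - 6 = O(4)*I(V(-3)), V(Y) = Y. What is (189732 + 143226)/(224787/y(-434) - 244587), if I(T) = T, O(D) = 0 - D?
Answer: -1997748/1392593 ≈ -1.4346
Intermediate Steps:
O(D) = -D
y(L) = 18 (y(L) = 6 - 1*4*(-3) = 6 - 4*(-3) = 6 + 12 = 18)
(189732 + 143226)/(224787/y(-434) - 244587) = (189732 + 143226)/(224787/18 - 244587) = 332958/(224787*(1/18) - 244587) = 332958/(74929/6 - 244587) = 332958/(-1392593/6) = 332958*(-6/1392593) = -1997748/1392593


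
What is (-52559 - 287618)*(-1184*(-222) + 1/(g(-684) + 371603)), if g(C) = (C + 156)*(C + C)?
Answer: -97811523860863249/1093907 ≈ -8.9415e+10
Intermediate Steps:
g(C) = 2*C*(156 + C) (g(C) = (156 + C)*(2*C) = 2*C*(156 + C))
(-52559 - 287618)*(-1184*(-222) + 1/(g(-684) + 371603)) = (-52559 - 287618)*(-1184*(-222) + 1/(2*(-684)*(156 - 684) + 371603)) = -340177*(262848 + 1/(2*(-684)*(-528) + 371603)) = -340177*(262848 + 1/(722304 + 371603)) = -340177*(262848 + 1/1093907) = -340177*287531267137/1093907 = -97811523860863249/1093907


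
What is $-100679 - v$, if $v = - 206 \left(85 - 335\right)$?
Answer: $-152179$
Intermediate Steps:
$v = 51500$ ($v = \left(-206\right) \left(-250\right) = 51500$)
$-100679 - v = -100679 - 51500 = -152179$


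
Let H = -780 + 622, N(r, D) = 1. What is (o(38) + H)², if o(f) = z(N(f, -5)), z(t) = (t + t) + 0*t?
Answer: 24336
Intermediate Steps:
z(t) = 2*t (z(t) = 2*t + 0 = 2*t)
o(f) = 2 (o(f) = 2*1 = 2)
H = -158
(o(38) + H)² = (2 - 158)² = (-156)² = 24336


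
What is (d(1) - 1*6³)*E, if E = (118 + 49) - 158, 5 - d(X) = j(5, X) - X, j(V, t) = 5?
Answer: -1935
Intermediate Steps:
d(X) = X (d(X) = 5 - (5 - X) = 5 + (-5 + X) = X)
E = 9 (E = 167 - 158 = 9)
(d(1) - 1*6³)*E = (1 - 1*6³)*9 = (1 - 1*216)*9 = (1 - 216)*9 = -215*9 = -1935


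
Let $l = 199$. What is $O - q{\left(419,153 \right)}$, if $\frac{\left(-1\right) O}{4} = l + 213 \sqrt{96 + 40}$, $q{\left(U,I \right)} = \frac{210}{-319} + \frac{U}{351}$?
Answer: $- \frac{89187275}{111969} - 1704 \sqrt{34} \approx -10732.0$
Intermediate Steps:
$q{\left(U,I \right)} = - \frac{210}{319} + \frac{U}{351}$ ($q{\left(U,I \right)} = 210 \left(- \frac{1}{319}\right) + U \frac{1}{351} = - \frac{210}{319} + \frac{U}{351}$)
$O = -796 - 1704 \sqrt{34}$ ($O = - 4 \left(199 + 213 \sqrt{96 + 40}\right) = - 4 \left(199 + 213 \sqrt{136}\right) = - 4 \left(199 + 213 \cdot 2 \sqrt{34}\right) = - 4 \left(199 + 426 \sqrt{34}\right) = -796 - 1704 \sqrt{34} \approx -10732.0$)
$O - q{\left(419,153 \right)} = \left(-796 - 1704 \sqrt{34}\right) - \left(- \frac{210}{319} + \frac{1}{351} \cdot 419\right) = \left(-796 - 1704 \sqrt{34}\right) - \left(- \frac{210}{319} + \frac{419}{351}\right) = \left(-796 - 1704 \sqrt{34}\right) - \frac{59951}{111969} = - \frac{89187275}{111969} - 1704 \sqrt{34}$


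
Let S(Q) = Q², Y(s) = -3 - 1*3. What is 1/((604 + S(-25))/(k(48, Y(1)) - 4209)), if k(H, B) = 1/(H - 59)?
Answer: -46300/13519 ≈ -3.4248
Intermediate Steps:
Y(s) = -6 (Y(s) = -3 - 3 = -6)
k(H, B) = 1/(-59 + H)
1/((604 + S(-25))/(k(48, Y(1)) - 4209)) = 1/((604 + (-25)²)/(1/(-59 + 48) - 4209)) = 1/((604 + 625)/(1/(-11) - 4209)) = 1/(1229/(-1/11 - 4209)) = 1/(1229/(-46300/11)) = 1/(1229*(-11/46300)) = 1/(-13519/46300) = -46300/13519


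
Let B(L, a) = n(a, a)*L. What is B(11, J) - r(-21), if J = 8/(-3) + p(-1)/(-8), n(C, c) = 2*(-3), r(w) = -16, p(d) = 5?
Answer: -50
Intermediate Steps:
n(C, c) = -6
J = -79/24 (J = 8/(-3) + 5/(-8) = 8*(-1/3) + 5*(-1/8) = -8/3 - 5/8 = -79/24 ≈ -3.2917)
B(L, a) = -6*L
B(11, J) - r(-21) = -6*11 - 1*(-16) = -66 + 16 = -50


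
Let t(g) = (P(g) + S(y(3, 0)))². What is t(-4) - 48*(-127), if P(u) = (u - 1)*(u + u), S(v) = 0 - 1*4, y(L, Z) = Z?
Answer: 7392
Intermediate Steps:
S(v) = -4 (S(v) = 0 - 4 = -4)
P(u) = 2*u*(-1 + u) (P(u) = (-1 + u)*(2*u) = 2*u*(-1 + u))
t(g) = (-4 + 2*g*(-1 + g))² (t(g) = (2*g*(-1 + g) - 4)² = (-4 + 2*g*(-1 + g))²)
t(-4) - 48*(-127) = 4*(-2 - 4*(-1 - 4))² - 48*(-127) = 4*(-2 - 4*(-5))² + 6096 = 4*(-2 + 20)² + 6096 = 4*18² + 6096 = 4*324 + 6096 = 1296 + 6096 = 7392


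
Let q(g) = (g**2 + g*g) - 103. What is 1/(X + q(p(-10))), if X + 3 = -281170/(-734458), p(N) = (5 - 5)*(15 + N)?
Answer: -367229/38785689 ≈ -0.0094682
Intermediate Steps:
p(N) = 0 (p(N) = 0*(15 + N) = 0)
X = -961102/367229 (X = -3 - 281170/(-734458) = -3 - 281170*(-1/734458) = -3 + 140585/367229 = -961102/367229 ≈ -2.6172)
q(g) = -103 + 2*g**2 (q(g) = (g**2 + g**2) - 103 = 2*g**2 - 103 = -103 + 2*g**2)
1/(X + q(p(-10))) = 1/(-961102/367229 + (-103 + 2*0**2)) = 1/(-961102/367229 + (-103 + 2*0)) = 1/(-961102/367229 + (-103 + 0)) = 1/(-961102/367229 - 103) = 1/(-38785689/367229) = -367229/38785689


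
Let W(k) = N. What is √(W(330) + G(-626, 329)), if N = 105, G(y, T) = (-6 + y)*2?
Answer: I*√1159 ≈ 34.044*I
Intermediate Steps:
G(y, T) = -12 + 2*y
W(k) = 105
√(W(330) + G(-626, 329)) = √(105 + (-12 + 2*(-626))) = √(105 + (-12 - 1252)) = √(105 - 1264) = √(-1159) = I*√1159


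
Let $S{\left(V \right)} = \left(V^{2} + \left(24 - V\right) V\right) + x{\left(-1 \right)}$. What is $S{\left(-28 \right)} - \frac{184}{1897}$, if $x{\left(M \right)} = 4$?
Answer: $- \frac{1267380}{1897} \approx -668.1$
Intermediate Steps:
$S{\left(V \right)} = 4 + V^{2} + V \left(24 - V\right)$ ($S{\left(V \right)} = \left(V^{2} + \left(24 - V\right) V\right) + 4 = \left(V^{2} + V \left(24 - V\right)\right) + 4 = 4 + V^{2} + V \left(24 - V\right)$)
$S{\left(-28 \right)} - \frac{184}{1897} = \left(4 + 24 \left(-28\right)\right) - \frac{184}{1897} = \left(4 - 672\right) - \frac{184}{1897} = -668 - \frac{184}{1897} = - \frac{1267380}{1897}$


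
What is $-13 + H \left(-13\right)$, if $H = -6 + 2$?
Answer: $39$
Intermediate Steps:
$H = -4$
$-13 + H \left(-13\right) = -13 - -52 = -13 + 52 = 39$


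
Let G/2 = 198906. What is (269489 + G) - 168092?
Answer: 499209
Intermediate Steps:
G = 397812 (G = 2*198906 = 397812)
(269489 + G) - 168092 = (269489 + 397812) - 168092 = 667301 - 168092 = 499209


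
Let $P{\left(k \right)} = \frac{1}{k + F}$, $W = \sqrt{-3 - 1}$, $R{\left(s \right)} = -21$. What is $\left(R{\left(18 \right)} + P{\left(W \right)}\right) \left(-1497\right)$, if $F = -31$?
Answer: $\frac{30383112}{965} + \frac{2994 i}{965} \approx 31485.0 + 3.1026 i$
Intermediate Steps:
$W = 2 i$ ($W = \sqrt{-4} = 2 i \approx 2.0 i$)
$P{\left(k \right)} = \frac{1}{-31 + k}$ ($P{\left(k \right)} = \frac{1}{k - 31} = \frac{1}{-31 + k}$)
$\left(R{\left(18 \right)} + P{\left(W \right)}\right) \left(-1497\right) = \left(-21 + \frac{1}{-31 + 2 i}\right) \left(-1497\right) = \left(-21 + \frac{-31 - 2 i}{965}\right) \left(-1497\right) = 31437 - \frac{1497 \left(-31 - 2 i\right)}{965}$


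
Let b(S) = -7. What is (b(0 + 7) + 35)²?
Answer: 784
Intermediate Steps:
(b(0 + 7) + 35)² = (-7 + 35)² = 28² = 784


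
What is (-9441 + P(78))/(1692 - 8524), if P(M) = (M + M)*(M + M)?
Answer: -14895/6832 ≈ -2.1802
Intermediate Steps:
P(M) = 4*M² (P(M) = (2*M)*(2*M) = 4*M²)
(-9441 + P(78))/(1692 - 8524) = (-9441 + 4*78²)/(1692 - 8524) = (-9441 + 4*6084)/(-6832) = (-9441 + 24336)*(-1/6832) = 14895*(-1/6832) = -14895/6832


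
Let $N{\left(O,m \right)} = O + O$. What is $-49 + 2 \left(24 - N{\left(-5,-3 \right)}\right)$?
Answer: $19$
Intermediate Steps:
$N{\left(O,m \right)} = 2 O$
$-49 + 2 \left(24 - N{\left(-5,-3 \right)}\right) = -49 + 2 \left(24 - 2 \left(-5\right)\right) = -49 + 2 \left(24 - -10\right) = -49 + 2 \left(24 + 10\right) = -49 + 2 \cdot 34 = -49 + 68 = 19$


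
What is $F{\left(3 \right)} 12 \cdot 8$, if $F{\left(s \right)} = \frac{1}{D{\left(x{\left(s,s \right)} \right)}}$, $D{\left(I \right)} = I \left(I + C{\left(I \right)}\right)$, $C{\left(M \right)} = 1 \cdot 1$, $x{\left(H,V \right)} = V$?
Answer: $8$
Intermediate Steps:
$C{\left(M \right)} = 1$
$D{\left(I \right)} = I \left(1 + I\right)$ ($D{\left(I \right)} = I \left(I + 1\right) = I \left(1 + I\right)$)
$F{\left(s \right)} = \frac{1}{s \left(1 + s\right)}$
$F{\left(3 \right)} 12 \cdot 8 = \frac{1}{3 \left(1 + 3\right)} 12 \cdot 8 = \frac{1}{3 \cdot 4} \cdot 12 \cdot 8 = \frac{1}{3} \cdot \frac{1}{4} \cdot 12 \cdot 8 = \frac{1}{12} \cdot 12 \cdot 8 = 1 \cdot 8 = 8$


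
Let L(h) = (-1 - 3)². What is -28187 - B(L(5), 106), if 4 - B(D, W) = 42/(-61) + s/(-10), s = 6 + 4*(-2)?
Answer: -8598404/305 ≈ -28192.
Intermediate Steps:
s = -2 (s = 6 - 8 = -2)
L(h) = 16 (L(h) = (-4)² = 16)
B(D, W) = 1369/305 (B(D, W) = 4 - (42/(-61) - 2/(-10)) = 4 - (42*(-1/61) - 2*(-⅒)) = 4 - (-42/61 + ⅕) = 4 - 1*(-149/305) = 4 + 149/305 = 1369/305)
-28187 - B(L(5), 106) = -28187 - 1*1369/305 = -28187 - 1369/305 = -8598404/305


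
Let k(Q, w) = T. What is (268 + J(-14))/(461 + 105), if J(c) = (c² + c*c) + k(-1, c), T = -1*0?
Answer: 330/283 ≈ 1.1661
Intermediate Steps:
T = 0
k(Q, w) = 0
J(c) = 2*c² (J(c) = (c² + c*c) + 0 = (c² + c²) + 0 = 2*c² + 0 = 2*c²)
(268 + J(-14))/(461 + 105) = (268 + 2*(-14)²)/(461 + 105) = (268 + 2*196)/566 = (268 + 392)*(1/566) = 660*(1/566) = 330/283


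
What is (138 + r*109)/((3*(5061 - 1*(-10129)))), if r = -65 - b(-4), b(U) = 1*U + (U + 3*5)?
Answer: -257/1519 ≈ -0.16919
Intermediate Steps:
b(U) = 15 + 2*U (b(U) = U + (U + 15) = U + (15 + U) = 15 + 2*U)
r = -72 (r = -65 - (15 + 2*(-4)) = -65 - (15 - 8) = -65 - 1*7 = -65 - 7 = -72)
(138 + r*109)/((3*(5061 - 1*(-10129)))) = (138 - 72*109)/((3*(5061 - 1*(-10129)))) = (138 - 7848)/((3*(5061 + 10129))) = -7710/(3*15190) = -7710/45570 = -7710*1/45570 = -257/1519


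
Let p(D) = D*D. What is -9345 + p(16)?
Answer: -9089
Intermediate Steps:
p(D) = D²
-9345 + p(16) = -9345 + 16² = -9345 + 256 = -9089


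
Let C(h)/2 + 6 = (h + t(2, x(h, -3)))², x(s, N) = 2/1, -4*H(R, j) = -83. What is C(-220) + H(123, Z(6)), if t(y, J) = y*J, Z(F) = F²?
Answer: 373283/4 ≈ 93321.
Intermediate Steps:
H(R, j) = 83/4 (H(R, j) = -¼*(-83) = 83/4)
x(s, N) = 2 (x(s, N) = 2*1 = 2)
t(y, J) = J*y
C(h) = -12 + 2*(4 + h)² (C(h) = -12 + 2*(h + 2*2)² = -12 + 2*(h + 4)² = -12 + 2*(4 + h)²)
C(-220) + H(123, Z(6)) = (-12 + 2*(4 - 220)²) + 83/4 = (-12 + 2*(-216)²) + 83/4 = (-12 + 2*46656) + 83/4 = (-12 + 93312) + 83/4 = 93300 + 83/4 = 373283/4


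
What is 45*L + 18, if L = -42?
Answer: -1872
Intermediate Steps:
45*L + 18 = 45*(-42) + 18 = -1890 + 18 = -1872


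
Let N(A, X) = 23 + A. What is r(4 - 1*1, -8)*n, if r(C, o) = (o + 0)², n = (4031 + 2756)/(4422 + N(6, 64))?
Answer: 434368/4451 ≈ 97.589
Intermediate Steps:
n = 6787/4451 (n = (4031 + 2756)/(4422 + (23 + 6)) = 6787/(4422 + 29) = 6787/4451 ≈ 1.5248)
r(C, o) = o²
r(4 - 1*1, -8)*n = (-8)²*(6787/4451) = 64*(6787/4451) = 434368/4451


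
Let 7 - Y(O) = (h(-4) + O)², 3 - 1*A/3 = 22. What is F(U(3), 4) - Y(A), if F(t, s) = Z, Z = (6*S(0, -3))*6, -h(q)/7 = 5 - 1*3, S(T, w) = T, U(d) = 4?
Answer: 5034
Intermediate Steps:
A = -57 (A = 9 - 3*22 = 9 - 66 = -57)
h(q) = -14 (h(q) = -7*(5 - 1*3) = -7*(5 - 3) = -7*2 = -14)
Z = 0 (Z = (6*0)*6 = 0*6 = 0)
F(t, s) = 0
Y(O) = 7 - (-14 + O)²
F(U(3), 4) - Y(A) = 0 - (7 - (-14 - 57)²) = 0 - (7 - 1*(-71)²) = 0 - (7 - 1*5041) = 0 - (7 - 5041) = 0 - 1*(-5034) = 0 + 5034 = 5034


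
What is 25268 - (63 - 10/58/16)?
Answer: 11695125/464 ≈ 25205.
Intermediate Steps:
25268 - (63 - 10/58/16) = 25268 - (63 - 10*1/58*(1/16)) = 25268 - (63 - 5/29*1/16) = 25268 - (63 - 5/464) = 25268 - 1*29227/464 = 25268 - 29227/464 = 11695125/464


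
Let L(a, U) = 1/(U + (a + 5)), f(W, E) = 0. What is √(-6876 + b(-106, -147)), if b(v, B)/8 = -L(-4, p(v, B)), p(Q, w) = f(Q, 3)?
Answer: 2*I*√1721 ≈ 82.97*I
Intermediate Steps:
p(Q, w) = 0
L(a, U) = 1/(5 + U + a) (L(a, U) = 1/(U + (5 + a)) = 1/(5 + U + a))
b(v, B) = -8 (b(v, B) = 8*(-1/(5 + 0 - 4)) = 8*(-1/1) = 8*(-1*1) = 8*(-1) = -8)
√(-6876 + b(-106, -147)) = √(-6876 - 8) = √(-6884) = 2*I*√1721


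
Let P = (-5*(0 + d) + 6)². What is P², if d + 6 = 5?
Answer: 14641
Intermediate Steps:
d = -1 (d = -6 + 5 = -1)
P = 121 (P = (-5*(0 - 1) + 6)² = (-5*(-1) + 6)² = (5 + 6)² = 11² = 121)
P² = 121² = 14641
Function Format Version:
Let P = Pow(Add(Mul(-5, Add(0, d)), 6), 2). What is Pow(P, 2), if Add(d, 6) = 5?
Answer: 14641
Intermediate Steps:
d = -1 (d = Add(-6, 5) = -1)
P = 121 (P = Pow(Add(Mul(-5, Add(0, -1)), 6), 2) = Pow(Add(Mul(-5, -1), 6), 2) = Pow(Add(5, 6), 2) = Pow(11, 2) = 121)
Pow(P, 2) = Pow(121, 2) = 14641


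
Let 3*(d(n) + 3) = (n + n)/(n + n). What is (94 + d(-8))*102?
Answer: 9316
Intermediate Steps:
d(n) = -8/3 (d(n) = -3 + ((n + n)/(n + n))/3 = -3 + ((2*n)/((2*n)))/3 = -3 + ((2*n)*(1/(2*n)))/3 = -3 + (1/3)*1 = -3 + 1/3 = -8/3)
(94 + d(-8))*102 = (94 - 8/3)*102 = (274/3)*102 = 9316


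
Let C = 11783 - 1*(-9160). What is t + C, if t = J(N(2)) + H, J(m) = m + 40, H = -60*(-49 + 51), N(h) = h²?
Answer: 20867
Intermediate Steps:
H = -120 (H = -60*2 = -120)
J(m) = 40 + m
C = 20943 (C = 11783 + 9160 = 20943)
t = -76 (t = (40 + 2²) - 120 = (40 + 4) - 120 = 44 - 120 = -76)
t + C = -76 + 20943 = 20867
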